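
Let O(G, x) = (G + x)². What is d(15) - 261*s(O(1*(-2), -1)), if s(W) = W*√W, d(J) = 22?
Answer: -7025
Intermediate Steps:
s(W) = W^(3/2)
d(15) - 261*s(O(1*(-2), -1)) = 22 - 261*((1*(-2) - 1)²)^(3/2) = 22 - 261*((-2 - 1)²)^(3/2) = 22 - 261*((-3)²)^(3/2) = 22 - 261*9^(3/2) = 22 - 261*27 = 22 - 7047 = -7025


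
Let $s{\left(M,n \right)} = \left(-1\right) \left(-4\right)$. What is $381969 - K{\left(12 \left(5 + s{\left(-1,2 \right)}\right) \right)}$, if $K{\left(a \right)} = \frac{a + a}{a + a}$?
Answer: $381968$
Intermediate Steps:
$s{\left(M,n \right)} = 4$
$K{\left(a \right)} = 1$ ($K{\left(a \right)} = \frac{2 a}{2 a} = 2 a \frac{1}{2 a} = 1$)
$381969 - K{\left(12 \left(5 + s{\left(-1,2 \right)}\right) \right)} = 381969 - 1 = 381968$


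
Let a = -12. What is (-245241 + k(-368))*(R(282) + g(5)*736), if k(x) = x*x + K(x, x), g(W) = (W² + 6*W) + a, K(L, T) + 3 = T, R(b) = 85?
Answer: -3496595804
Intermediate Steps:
K(L, T) = -3 + T
g(W) = -12 + W² + 6*W (g(W) = (W² + 6*W) - 12 = -12 + W² + 6*W)
k(x) = -3 + x + x² (k(x) = x*x + (-3 + x) = x² + (-3 + x) = -3 + x + x²)
(-245241 + k(-368))*(R(282) + g(5)*736) = (-245241 + (-3 - 368 + (-368)²))*(85 + (-12 + 5² + 6*5)*736) = (-245241 + (-3 - 368 + 135424))*(85 + (-12 + 25 + 30)*736) = (-245241 + 135053)*(85 + 43*736) = -110188*(85 + 31648) = -110188*31733 = -3496595804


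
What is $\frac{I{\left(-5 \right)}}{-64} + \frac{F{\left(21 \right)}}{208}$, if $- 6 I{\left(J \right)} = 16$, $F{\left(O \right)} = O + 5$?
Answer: $\frac{1}{6} \approx 0.16667$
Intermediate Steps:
$F{\left(O \right)} = 5 + O$
$I{\left(J \right)} = - \frac{8}{3}$ ($I{\left(J \right)} = \left(- \frac{1}{6}\right) 16 = - \frac{8}{3}$)
$\frac{I{\left(-5 \right)}}{-64} + \frac{F{\left(21 \right)}}{208} = - \frac{8}{3 \left(-64\right)} + \frac{5 + 21}{208} = \left(- \frac{8}{3}\right) \left(- \frac{1}{64}\right) + 26 \cdot \frac{1}{208} = \frac{1}{24} + \frac{1}{8} = \frac{1}{6}$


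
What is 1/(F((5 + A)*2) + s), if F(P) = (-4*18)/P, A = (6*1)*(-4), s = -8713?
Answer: -19/165511 ≈ -0.00011480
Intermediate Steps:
A = -24 (A = 6*(-4) = -24)
F(P) = -72/P
1/(F((5 + A)*2) + s) = 1/(-72*1/(2*(5 - 24)) - 8713) = 1/(-72/((-19*2)) - 8713) = 1/(-72/(-38) - 8713) = 1/(-72*(-1/38) - 8713) = 1/(36/19 - 8713) = 1/(-165511/19) = -19/165511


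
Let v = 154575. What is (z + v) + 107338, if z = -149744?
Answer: 112169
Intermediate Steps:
(z + v) + 107338 = (-149744 + 154575) + 107338 = 4831 + 107338 = 112169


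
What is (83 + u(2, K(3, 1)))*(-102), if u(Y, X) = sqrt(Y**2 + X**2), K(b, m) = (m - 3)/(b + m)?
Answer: -8466 - 51*sqrt(17) ≈ -8676.3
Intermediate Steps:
K(b, m) = (-3 + m)/(b + m)
u(Y, X) = sqrt(X**2 + Y**2)
(83 + u(2, K(3, 1)))*(-102) = (83 + sqrt(((-3 + 1)/(3 + 1))**2 + 2**2))*(-102) = (83 + sqrt((-2/4)**2 + 4))*(-102) = (83 + sqrt(((1/4)*(-2))**2 + 4))*(-102) = (83 + sqrt((-1/2)**2 + 4))*(-102) = (83 + sqrt(1/4 + 4))*(-102) = (83 + sqrt(17/4))*(-102) = (83 + sqrt(17)/2)*(-102) = -8466 - 51*sqrt(17)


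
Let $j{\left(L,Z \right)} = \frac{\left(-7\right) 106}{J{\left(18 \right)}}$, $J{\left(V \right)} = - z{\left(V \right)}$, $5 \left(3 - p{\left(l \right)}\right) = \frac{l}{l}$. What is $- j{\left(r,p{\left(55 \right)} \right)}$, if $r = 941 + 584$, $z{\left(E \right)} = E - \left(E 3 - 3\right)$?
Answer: $\frac{742}{33} \approx 22.485$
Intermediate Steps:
$z{\left(E \right)} = 3 - 2 E$ ($z{\left(E \right)} = E - \left(3 E - 3\right) = E - \left(-3 + 3 E\right) = 3 - 2 E$)
$p{\left(l \right)} = \frac{14}{5}$ ($p{\left(l \right)} = 3 - \frac{l \frac{1}{l}}{5} = 3 - \frac{1}{5} = \frac{14}{5}$)
$J{\left(V \right)} = -3 + 2 V$ ($J{\left(V \right)} = - (3 - 2 V) = -3 + 2 V$)
$r = 1525$
$j{\left(L,Z \right)} = - \frac{742}{33}$ ($j{\left(L,Z \right)} = \frac{\left(-7\right) 106}{-3 + 2 \cdot 18} = - \frac{742}{-3 + 36} = - \frac{742}{33}$)
$- j{\left(r,p{\left(55 \right)} \right)} = \left(-1\right) \left(- \frac{742}{33}\right) = \frac{742}{33}$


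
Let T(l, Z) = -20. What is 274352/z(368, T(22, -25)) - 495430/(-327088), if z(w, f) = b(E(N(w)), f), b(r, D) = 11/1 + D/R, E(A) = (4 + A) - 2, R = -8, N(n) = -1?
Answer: 89743935281/4415688 ≈ 20324.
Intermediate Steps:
E(A) = 2 + A
b(r, D) = 11 - D/8 (b(r, D) = 11/1 + D/(-8) = 11*1 + D*(-⅛) = 11 - D/8)
z(w, f) = 11 - f/8
274352/z(368, T(22, -25)) - 495430/(-327088) = 274352/(11 - ⅛*(-20)) - 495430/(-327088) = 274352/(11 + 5/2) - 495430*(-1/327088) = 274352/(27/2) + 247715/163544 = 274352*(2/27) + 247715/163544 = 548704/27 + 247715/163544 = 89743935281/4415688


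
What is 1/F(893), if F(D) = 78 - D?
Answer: -1/815 ≈ -0.0012270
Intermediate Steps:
1/F(893) = 1/(78 - 1*893) = 1/(78 - 893) = 1/(-815) = -1/815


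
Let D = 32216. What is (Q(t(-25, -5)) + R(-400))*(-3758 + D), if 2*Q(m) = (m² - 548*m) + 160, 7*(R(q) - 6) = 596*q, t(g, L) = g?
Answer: -5340442509/7 ≈ -7.6292e+8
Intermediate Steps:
R(q) = 6 + 596*q/7 (R(q) = 6 + (596*q)/7 = 6 + 596*q/7)
Q(m) = 80 + m²/2 - 274*m (Q(m) = ((m² - 548*m) + 160)/2 = (160 + m² - 548*m)/2 = 80 + m²/2 - 274*m)
(Q(t(-25, -5)) + R(-400))*(-3758 + D) = ((80 + (½)*(-25)² - 274*(-25)) + (6 + (596/7)*(-400)))*(-3758 + 32216) = ((80 + (½)*625 + 6850) + (6 - 238400/7))*28458 = ((80 + 625/2 + 6850) - 238358/7)*28458 = (14485/2 - 238358/7)*28458 = -375321/14*28458 = -5340442509/7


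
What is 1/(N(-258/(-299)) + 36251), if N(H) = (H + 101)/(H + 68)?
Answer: 20590/746438547 ≈ 2.7584e-5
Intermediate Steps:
N(H) = (101 + H)/(68 + H)
1/(N(-258/(-299)) + 36251) = 1/((101 - 258/(-299))/(68 - 258/(-299)) + 36251) = 1/((101 - 258*(-1/299))/(68 - 258*(-1/299)) + 36251) = 1/((101 + 258/299)/(68 + 258/299) + 36251) = 1/((30457/299)/(20590/299) + 36251) = 1/((299/20590)*(30457/299) + 36251) = 1/(30457/20590 + 36251) = 1/(746438547/20590) = 20590/746438547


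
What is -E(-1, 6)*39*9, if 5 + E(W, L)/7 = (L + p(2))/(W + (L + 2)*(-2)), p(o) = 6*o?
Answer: 253071/17 ≈ 14887.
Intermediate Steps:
E(W, L) = -35 + 7*(12 + L)/(-4 + W - 2*L) (E(W, L) = -35 + 7*((L + 6*2)/(W + (L + 2)*(-2))) = -35 + 7*((L + 12)/(W + (2 + L)*(-2))) = -35 + 7*((12 + L)/(W + (-4 - 2*L))) = -35 + 7*((12 + L)/(-4 + W - 2*L)) = -35 + 7*(12 + L)/(-4 + W - 2*L))
-E(-1, 6)*39*9 = -(7*(-32 - 11*6 + 5*(-1))/(4 - 1*(-1) + 2*6))*39*9 = -(7*(-32 - 66 - 5)/(4 + 1 + 12))*39*9 = -(7*(-103)/17)*39*9 = -(7*(1/17)*(-103))*39*9 = -(-721/17*39)*9 = -(-28119)*9/17 = -1*(-253071/17) = 253071/17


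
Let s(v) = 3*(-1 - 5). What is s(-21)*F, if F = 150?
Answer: -2700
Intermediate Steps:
s(v) = -18 (s(v) = 3*(-6) = -18)
s(-21)*F = -18*150 = -2700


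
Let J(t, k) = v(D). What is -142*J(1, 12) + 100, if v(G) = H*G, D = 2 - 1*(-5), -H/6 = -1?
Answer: -5864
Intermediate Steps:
H = 6 (H = -6*(-1) = 6)
D = 7 (D = 2 + 5 = 7)
v(G) = 6*G
J(t, k) = 42 (J(t, k) = 6*7 = 42)
-142*J(1, 12) + 100 = -142*42 + 100 = -5964 + 100 = -5864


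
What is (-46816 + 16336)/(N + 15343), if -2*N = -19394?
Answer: -381/313 ≈ -1.2173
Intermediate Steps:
N = 9697 (N = -1/2*(-19394) = 9697)
(-46816 + 16336)/(N + 15343) = (-46816 + 16336)/(9697 + 15343) = -30480/25040 = -30480*1/25040 = -381/313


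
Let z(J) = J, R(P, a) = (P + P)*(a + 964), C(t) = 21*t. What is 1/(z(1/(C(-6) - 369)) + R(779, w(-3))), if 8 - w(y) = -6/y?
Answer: 495/748073699 ≈ 6.6170e-7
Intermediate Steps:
w(y) = 8 + 6/y (w(y) = 8 - (-6)/y = 8 + 6/y)
R(P, a) = 2*P*(964 + a) (R(P, a) = (2*P)*(964 + a) = 2*P*(964 + a))
1/(z(1/(C(-6) - 369)) + R(779, w(-3))) = 1/(1/(21*(-6) - 369) + 2*779*(964 + (8 + 6/(-3)))) = 1/(1/(-126 - 369) + 2*779*(964 + (8 + 6*(-⅓)))) = 1/(1/(-495) + 2*779*(964 + (8 - 2))) = 1/(-1/495 + 2*779*(964 + 6)) = 1/(-1/495 + 2*779*970) = 1/(-1/495 + 1511260) = 1/(748073699/495) = 495/748073699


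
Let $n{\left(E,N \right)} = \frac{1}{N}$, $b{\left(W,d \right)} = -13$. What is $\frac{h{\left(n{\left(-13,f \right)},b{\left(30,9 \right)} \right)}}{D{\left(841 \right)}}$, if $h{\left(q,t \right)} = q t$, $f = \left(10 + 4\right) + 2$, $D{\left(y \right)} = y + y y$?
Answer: $- \frac{13}{11329952} \approx -1.1474 \cdot 10^{-6}$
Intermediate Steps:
$D{\left(y \right)} = y + y^{2}$
$f = 16$ ($f = 14 + 2 = 16$)
$\frac{h{\left(n{\left(-13,f \right)},b{\left(30,9 \right)} \right)}}{D{\left(841 \right)}} = \frac{\frac{1}{16} \left(-13\right)}{841 \left(1 + 841\right)} = \frac{\frac{1}{16} \left(-13\right)}{841 \cdot 842} = - \frac{13}{16 \cdot 708122} = \left(- \frac{13}{16}\right) \frac{1}{708122} = - \frac{13}{11329952}$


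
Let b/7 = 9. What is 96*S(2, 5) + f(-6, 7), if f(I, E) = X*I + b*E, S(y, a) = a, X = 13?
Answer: 843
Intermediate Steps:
b = 63 (b = 7*9 = 63)
f(I, E) = 13*I + 63*E
96*S(2, 5) + f(-6, 7) = 96*5 + (13*(-6) + 63*7) = 480 + (-78 + 441) = 480 + 363 = 843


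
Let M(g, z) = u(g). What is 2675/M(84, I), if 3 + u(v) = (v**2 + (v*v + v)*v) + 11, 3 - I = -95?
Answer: 2675/606824 ≈ 0.0044082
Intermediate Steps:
I = 98 (I = 3 - 1*(-95) = 3 + 95 = 98)
u(v) = 8 + v**2 + v*(v + v**2) (u(v) = -3 + ((v**2 + (v*v + v)*v) + 11) = -3 + ((v**2 + (v**2 + v)*v) + 11) = -3 + ((v**2 + (v + v**2)*v) + 11) = -3 + ((v**2 + v*(v + v**2)) + 11) = -3 + (11 + v**2 + v*(v + v**2)) = 8 + v**2 + v*(v + v**2))
M(g, z) = 8 + g**3 + 2*g**2
2675/M(84, I) = 2675/(8 + 84**3 + 2*84**2) = 2675/(8 + 592704 + 2*7056) = 2675/(8 + 592704 + 14112) = 2675/606824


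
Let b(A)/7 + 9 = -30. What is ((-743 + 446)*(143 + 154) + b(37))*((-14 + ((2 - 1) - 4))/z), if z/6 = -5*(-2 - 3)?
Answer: 250699/25 ≈ 10028.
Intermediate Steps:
b(A) = -273 (b(A) = -63 + 7*(-30) = -63 - 210 = -273)
z = 150 (z = 6*(-5*(-2 - 3)) = 6*(-5*(-5)) = 6*25 = 150)
((-743 + 446)*(143 + 154) + b(37))*((-14 + ((2 - 1) - 4))/z) = ((-743 + 446)*(143 + 154) - 273)*((-14 + ((2 - 1) - 4))/150) = (-297*297 - 273)*((-14 + (1 - 4))/150) = (-88209 - 273)*((-14 - 3)/150) = -14747*(-17)/25 = -88482*(-17/150) = 250699/25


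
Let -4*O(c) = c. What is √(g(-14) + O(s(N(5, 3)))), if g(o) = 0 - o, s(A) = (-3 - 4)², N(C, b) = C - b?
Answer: √7/2 ≈ 1.3229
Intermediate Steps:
s(A) = 49 (s(A) = (-7)² = 49)
g(o) = -o
O(c) = -c/4
√(g(-14) + O(s(N(5, 3)))) = √(-1*(-14) - ¼*49) = √(14 - 49/4) = √(7/4) = √7/2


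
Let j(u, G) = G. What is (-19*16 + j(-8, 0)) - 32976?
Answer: -33280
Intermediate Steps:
(-19*16 + j(-8, 0)) - 32976 = (-19*16 + 0) - 32976 = (-304 + 0) - 32976 = -304 - 32976 = -33280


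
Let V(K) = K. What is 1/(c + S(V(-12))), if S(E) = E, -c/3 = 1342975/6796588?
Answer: -6796588/85587981 ≈ -0.079411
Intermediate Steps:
c = -4028925/6796588 ≈ -0.59279
1/(c + S(V(-12))) = 1/(-4028925/6796588 - 12) = 1/(-85587981/6796588) = -6796588/85587981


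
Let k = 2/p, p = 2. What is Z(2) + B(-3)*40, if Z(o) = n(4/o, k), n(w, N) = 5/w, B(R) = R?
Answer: -235/2 ≈ -117.50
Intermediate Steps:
k = 1 (k = 2/2 = 2*(½) = 1)
Z(o) = 5*o/4 (Z(o) = 5/((4/o)) = 5*(o/4) = 5*o/4)
Z(2) + B(-3)*40 = (5/4)*2 - 3*40 = 5/2 - 120 = -235/2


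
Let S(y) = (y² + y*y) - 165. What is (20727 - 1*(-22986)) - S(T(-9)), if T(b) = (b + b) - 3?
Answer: 42996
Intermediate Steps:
T(b) = -3 + 2*b (T(b) = 2*b - 3 = -3 + 2*b)
S(y) = -165 + 2*y² (S(y) = (y² + y²) - 165 = 2*y² - 165 = -165 + 2*y²)
(20727 - 1*(-22986)) - S(T(-9)) = (20727 - 1*(-22986)) - (-165 + 2*(-3 + 2*(-9))²) = (20727 + 22986) - (-165 + 2*(-3 - 18)²) = 43713 - (-165 + 2*(-21)²) = 43713 - (-165 + 2*441) = 43713 - (-165 + 882) = 43713 - 1*717 = 43713 - 717 = 42996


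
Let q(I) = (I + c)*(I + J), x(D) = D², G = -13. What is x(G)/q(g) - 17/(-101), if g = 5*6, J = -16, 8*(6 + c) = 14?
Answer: 46395/72821 ≈ 0.63711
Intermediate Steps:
c = -17/4 (c = -6 + (⅛)*14 = -6 + 7/4 = -17/4 ≈ -4.2500)
g = 30
q(I) = (-16 + I)*(-17/4 + I) (q(I) = (I - 17/4)*(I - 16) = (-17/4 + I)*(-16 + I) = (-16 + I)*(-17/4 + I))
x(G)/q(g) - 17/(-101) = (-13)²/(68 + 30² - 81/4*30) - 17/(-101) = 169/(68 + 900 - 1215/2) - 17*(-1/101) = 169/(721/2) + 17/101 = 169*(2/721) + 17/101 = 338/721 + 17/101 = 46395/72821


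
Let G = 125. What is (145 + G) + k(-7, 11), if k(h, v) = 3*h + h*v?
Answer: 172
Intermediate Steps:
(145 + G) + k(-7, 11) = (145 + 125) - 7*(3 + 11) = 270 - 7*14 = 270 - 98 = 172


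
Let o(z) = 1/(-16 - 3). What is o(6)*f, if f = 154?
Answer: -154/19 ≈ -8.1053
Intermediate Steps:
o(z) = -1/19 (o(z) = 1/(-19) = -1/19)
o(6)*f = -1/19*154 = -154/19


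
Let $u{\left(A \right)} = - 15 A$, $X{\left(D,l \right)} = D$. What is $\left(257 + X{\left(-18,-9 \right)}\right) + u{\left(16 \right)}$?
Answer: $-1$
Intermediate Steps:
$\left(257 + X{\left(-18,-9 \right)}\right) + u{\left(16 \right)} = \left(257 - 18\right) - 240 = 239 - 240 = -1$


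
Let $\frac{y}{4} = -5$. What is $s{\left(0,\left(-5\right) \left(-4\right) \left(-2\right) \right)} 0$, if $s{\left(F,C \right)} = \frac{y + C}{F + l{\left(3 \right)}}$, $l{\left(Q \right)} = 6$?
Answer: $0$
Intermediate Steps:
$y = -20$ ($y = 4 \left(-5\right) = -20$)
$s{\left(F,C \right)} = \frac{-20 + C}{6 + F}$ ($s{\left(F,C \right)} = \frac{-20 + C}{F + 6} = \frac{-20 + C}{6 + F}$)
$s{\left(0,\left(-5\right) \left(-4\right) \left(-2\right) \right)} 0 = \frac{-20 + \left(-5\right) \left(-4\right) \left(-2\right)}{6 + 0} \cdot 0 = \frac{-20 + 20 \left(-2\right)}{6} \cdot 0 = \frac{-20 - 40}{6} \cdot 0 = \frac{1}{6} \left(-60\right) 0 = \left(-10\right) 0 = 0$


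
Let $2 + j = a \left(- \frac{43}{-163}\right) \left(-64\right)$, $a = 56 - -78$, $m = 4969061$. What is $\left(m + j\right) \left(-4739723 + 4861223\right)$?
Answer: $\frac{98364923653500}{163} \approx 6.0347 \cdot 10^{11}$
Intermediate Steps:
$a = 134$ ($a = 56 + 78 = 134$)
$j = - \frac{369094}{163}$ ($j = -2 + 134 \left(- \frac{43}{-163}\right) \left(-64\right) = -2 + 134 \left(\left(-43\right) \left(- \frac{1}{163}\right)\right) \left(-64\right) = -2 + 134 \cdot \frac{43}{163} \left(-64\right) = -2 + \frac{5762}{163} \left(-64\right) = -2 - \frac{368768}{163} = - \frac{369094}{163} \approx -2264.4$)
$\left(m + j\right) \left(-4739723 + 4861223\right) = \left(4969061 - \frac{369094}{163}\right) \left(-4739723 + 4861223\right) = \frac{809587849}{163} \cdot 121500 = \frac{98364923653500}{163}$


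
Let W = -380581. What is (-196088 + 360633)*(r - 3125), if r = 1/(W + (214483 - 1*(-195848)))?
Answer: -3059508560841/5950 ≈ -5.1420e+8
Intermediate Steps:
r = 1/29750 (r = 1/(-380581 + (214483 - 1*(-195848))) = 1/(-380581 + (214483 + 195848)) = 1/(-380581 + 410331) = 1/29750 ≈ 3.3613e-5)
(-196088 + 360633)*(r - 3125) = (-196088 + 360633)*(1/29750 - 3125) = 164545*(-92968749/29750) = -3059508560841/5950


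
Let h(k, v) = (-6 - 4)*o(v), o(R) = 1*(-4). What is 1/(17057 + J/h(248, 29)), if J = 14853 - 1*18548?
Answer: 8/135717 ≈ 5.8946e-5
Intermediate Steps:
J = -3695 (J = 14853 - 18548 = -3695)
o(R) = -4
h(k, v) = 40 (h(k, v) = (-6 - 4)*(-4) = -10*(-4) = 40)
1/(17057 + J/h(248, 29)) = 1/(17057 - 3695/40) = 1/(17057 - 3695*1/40) = 1/(17057 - 739/8) = 1/(135717/8) = 8/135717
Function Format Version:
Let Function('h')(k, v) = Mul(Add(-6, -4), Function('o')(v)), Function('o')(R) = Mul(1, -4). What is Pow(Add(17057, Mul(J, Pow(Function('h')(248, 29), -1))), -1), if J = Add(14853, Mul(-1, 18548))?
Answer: Rational(8, 135717) ≈ 5.8946e-5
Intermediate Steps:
J = -3695 (J = Add(14853, -18548) = -3695)
Function('o')(R) = -4
Function('h')(k, v) = 40 (Function('h')(k, v) = Mul(Add(-6, -4), -4) = Mul(-10, -4) = 40)
Pow(Add(17057, Mul(J, Pow(Function('h')(248, 29), -1))), -1) = Pow(Add(17057, Mul(-3695, Pow(40, -1))), -1) = Pow(Add(17057, Mul(-3695, Rational(1, 40))), -1) = Pow(Add(17057, Rational(-739, 8)), -1) = Pow(Rational(135717, 8), -1) = Rational(8, 135717)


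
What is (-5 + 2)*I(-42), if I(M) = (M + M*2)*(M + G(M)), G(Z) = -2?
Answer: -16632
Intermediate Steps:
I(M) = 3*M*(-2 + M) (I(M) = (M + M*2)*(M - 2) = (M + 2*M)*(-2 + M) = (3*M)*(-2 + M) = 3*M*(-2 + M))
(-5 + 2)*I(-42) = (-5 + 2)*(3*(-42)*(-2 - 42)) = -9*(-42)*(-44) = -3*5544 = -16632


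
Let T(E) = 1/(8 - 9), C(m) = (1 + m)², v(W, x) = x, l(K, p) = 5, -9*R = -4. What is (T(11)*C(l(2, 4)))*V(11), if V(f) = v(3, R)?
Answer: -16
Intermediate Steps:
R = 4/9 (R = -⅑*(-4) = 4/9 ≈ 0.44444)
V(f) = 4/9
T(E) = -1 (T(E) = 1/(-1) = -1)
(T(11)*C(l(2, 4)))*V(11) = -(1 + 5)²*(4/9) = -1*6²*(4/9) = -1*36*(4/9) = -36*4/9 = -16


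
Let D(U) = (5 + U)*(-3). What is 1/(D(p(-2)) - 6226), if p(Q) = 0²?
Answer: -1/6241 ≈ -0.00016023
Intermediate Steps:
p(Q) = 0
D(U) = -15 - 3*U
1/(D(p(-2)) - 6226) = 1/((-15 - 3*0) - 6226) = 1/((-15 + 0) - 6226) = 1/(-15 - 6226) = 1/(-6241) = -1/6241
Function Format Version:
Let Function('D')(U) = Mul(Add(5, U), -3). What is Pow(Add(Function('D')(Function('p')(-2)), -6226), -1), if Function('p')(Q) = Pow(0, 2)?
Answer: Rational(-1, 6241) ≈ -0.00016023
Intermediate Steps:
Function('p')(Q) = 0
Function('D')(U) = Add(-15, Mul(-3, U))
Pow(Add(Function('D')(Function('p')(-2)), -6226), -1) = Pow(Add(Add(-15, Mul(-3, 0)), -6226), -1) = Pow(Add(Add(-15, 0), -6226), -1) = Pow(Add(-15, -6226), -1) = Pow(-6241, -1) = Rational(-1, 6241)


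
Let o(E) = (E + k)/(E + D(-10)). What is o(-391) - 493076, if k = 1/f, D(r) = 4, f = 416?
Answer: -79381128737/160992 ≈ -4.9308e+5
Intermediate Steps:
k = 1/416 ≈ 0.0024038
o(E) = (1/416 + E)/(4 + E) (o(E) = (E + 1/416)/(E + 4) = (1/416 + E)/(4 + E))
o(-391) - 493076 = (1/416 - 391)/(4 - 391) - 493076 = -162655/416/(-387) - 493076 = -1/387*(-162655/416) - 493076 = 162655/160992 - 493076 = -79381128737/160992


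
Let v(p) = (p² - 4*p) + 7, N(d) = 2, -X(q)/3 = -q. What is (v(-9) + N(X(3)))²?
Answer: 15876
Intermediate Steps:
X(q) = 3*q (X(q) = -(-3)*q = 3*q)
v(p) = 7 + p² - 4*p
(v(-9) + N(X(3)))² = ((7 + (-9)² - 4*(-9)) + 2)² = ((7 + 81 + 36) + 2)² = (124 + 2)² = 126² = 15876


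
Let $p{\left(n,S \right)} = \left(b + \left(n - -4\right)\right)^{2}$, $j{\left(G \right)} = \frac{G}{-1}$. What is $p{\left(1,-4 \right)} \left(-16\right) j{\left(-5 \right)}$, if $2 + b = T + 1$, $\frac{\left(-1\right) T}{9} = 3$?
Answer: $-42320$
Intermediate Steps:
$T = -27$ ($T = \left(-9\right) 3 = -27$)
$b = -28$ ($b = -2 + \left(-27 + 1\right) = -2 - 26 = -28$)
$j{\left(G \right)} = - G$ ($j{\left(G \right)} = G \left(-1\right) = - G$)
$p{\left(n,S \right)} = \left(-24 + n\right)^{2}$ ($p{\left(n,S \right)} = \left(-28 + \left(n - -4\right)\right)^{2} = \left(-28 + \left(n + 4\right)\right)^{2} = \left(-28 + \left(4 + n\right)\right)^{2} = \left(-24 + n\right)^{2}$)
$p{\left(1,-4 \right)} \left(-16\right) j{\left(-5 \right)} = \left(-24 + 1\right)^{2} \left(-16\right) \left(\left(-1\right) \left(-5\right)\right) = \left(-23\right)^{2} \left(-16\right) 5 = 529 \left(-16\right) 5 = \left(-8464\right) 5 = -42320$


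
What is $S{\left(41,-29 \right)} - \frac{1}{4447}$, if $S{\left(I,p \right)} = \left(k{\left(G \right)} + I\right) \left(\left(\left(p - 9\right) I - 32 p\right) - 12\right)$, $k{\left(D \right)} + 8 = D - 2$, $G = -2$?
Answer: $- \frac{82794247}{4447} \approx -18618.0$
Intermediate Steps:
$k{\left(D \right)} = -10 + D$ ($k{\left(D \right)} = -8 + \left(D - 2\right) = -8 + \left(-2 + D\right) = -10 + D$)
$S{\left(I,p \right)} = \left(-12 + I\right) \left(-12 - 32 p + I \left(-9 + p\right)\right)$ ($S{\left(I,p \right)} = \left(\left(-10 - 2\right) + I\right) \left(\left(\left(p - 9\right) I - 32 p\right) - 12\right) = \left(-12 + I\right) \left(\left(\left(-9 + p\right) I - 32 p\right) - 12\right) = \left(-12 + I\right) \left(\left(I \left(-9 + p\right) - 32 p\right) - 12\right) = \left(-12 + I\right) \left(\left(- 32 p + I \left(-9 + p\right)\right) - 12\right) = \left(-12 + I\right) \left(-12 - 32 p + I \left(-9 + p\right)\right)$)
$S{\left(41,-29 \right)} - \frac{1}{4447} = \left(144 - 9 \cdot 41^{2} + 96 \cdot 41 + 384 \left(-29\right) - 29 \cdot 41^{2} - 1804 \left(-29\right)\right) - \frac{1}{4447} = \left(144 - 15129 + 3936 - 11136 - 48749 + 52316\right) - \frac{1}{4447} = -18618 - \frac{1}{4447} = - \frac{82794247}{4447}$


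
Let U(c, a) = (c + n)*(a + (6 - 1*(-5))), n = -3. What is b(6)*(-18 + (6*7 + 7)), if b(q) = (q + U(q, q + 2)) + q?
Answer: 2139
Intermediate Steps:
U(c, a) = (-3 + c)*(11 + a) (U(c, a) = (c - 3)*(a + (6 - 1*(-5))) = (-3 + c)*(a + (6 + 5)) = (-3 + c)*(a + 11) = (-3 + c)*(11 + a))
b(q) = -39 + 10*q + q*(2 + q) (b(q) = (q + (-33 - 3*(q + 2) + 11*q + (q + 2)*q)) + q = (q + (-33 - 3*(2 + q) + 11*q + (2 + q)*q)) + q = (q + (-33 + (-6 - 3*q) + 11*q + q*(2 + q))) + q = (q + (-39 + 8*q + q*(2 + q))) + q = (-39 + 9*q + q*(2 + q)) + q = -39 + 10*q + q*(2 + q))
b(6)*(-18 + (6*7 + 7)) = (-39 + 6² + 12*6)*(-18 + (6*7 + 7)) = (-39 + 36 + 72)*(-18 + (42 + 7)) = 69*(-18 + 49) = 69*31 = 2139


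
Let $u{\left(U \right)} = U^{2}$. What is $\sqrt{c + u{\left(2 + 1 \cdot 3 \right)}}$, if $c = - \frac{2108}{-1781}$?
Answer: $\frac{\sqrt{83053373}}{1781} \approx 5.117$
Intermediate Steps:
$c = \frac{2108}{1781}$ ($c = \left(-2108\right) \left(- \frac{1}{1781}\right) = \frac{2108}{1781} \approx 1.1836$)
$\sqrt{c + u{\left(2 + 1 \cdot 3 \right)}} = \sqrt{\frac{2108}{1781} + \left(2 + 1 \cdot 3\right)^{2}} = \sqrt{\frac{2108}{1781} + \left(2 + 3\right)^{2}} = \sqrt{\frac{2108}{1781} + 5^{2}} = \sqrt{\frac{2108}{1781} + 25} = \sqrt{\frac{46633}{1781}} = \frac{\sqrt{83053373}}{1781}$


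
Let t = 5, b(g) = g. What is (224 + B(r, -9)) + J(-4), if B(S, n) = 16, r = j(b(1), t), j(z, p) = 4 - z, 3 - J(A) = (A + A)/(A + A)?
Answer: 242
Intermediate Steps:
J(A) = 2 (J(A) = 3 - (A + A)/(A + A) = 3 - 2*A/(2*A) = 3 - 2*A*1/(2*A) = 3 - 1*1 = 3 - 1 = 2)
r = 3 (r = 4 - 1*1 = 4 - 1 = 3)
(224 + B(r, -9)) + J(-4) = (224 + 16) + 2 = 240 + 2 = 242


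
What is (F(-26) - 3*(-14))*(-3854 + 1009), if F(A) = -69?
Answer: 76815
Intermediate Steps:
(F(-26) - 3*(-14))*(-3854 + 1009) = (-69 - 3*(-14))*(-3854 + 1009) = (-69 + 42)*(-2845) = -27*(-2845) = 76815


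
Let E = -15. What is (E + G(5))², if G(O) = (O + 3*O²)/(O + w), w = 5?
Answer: 49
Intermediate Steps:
G(O) = (O + 3*O²)/(5 + O) (G(O) = (O + 3*O²)/(O + 5) = (O + 3*O²)/(5 + O))
(E + G(5))² = (-15 + 5*(1 + 3*5)/(5 + 5))² = (-15 + 5*(1 + 15)/10)² = (-15 + 5*(⅒)*16)² = (-15 + 8)² = (-7)² = 49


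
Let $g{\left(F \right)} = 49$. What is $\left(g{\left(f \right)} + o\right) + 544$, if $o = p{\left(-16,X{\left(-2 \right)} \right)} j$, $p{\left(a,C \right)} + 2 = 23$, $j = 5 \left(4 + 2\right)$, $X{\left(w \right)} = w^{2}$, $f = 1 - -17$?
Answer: $1223$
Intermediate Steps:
$f = 18$ ($f = 1 + 17 = 18$)
$j = 30$ ($j = 5 \cdot 6 = 30$)
$p{\left(a,C \right)} = 21$ ($p{\left(a,C \right)} = -2 + 23 = 21$)
$o = 630$ ($o = 21 \cdot 30 = 630$)
$\left(g{\left(f \right)} + o\right) + 544 = \left(49 + 630\right) + 544 = 679 + 544 = 1223$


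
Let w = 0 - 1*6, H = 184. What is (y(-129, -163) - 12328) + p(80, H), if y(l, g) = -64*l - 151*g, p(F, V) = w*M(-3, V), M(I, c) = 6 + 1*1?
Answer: 20499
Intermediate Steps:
M(I, c) = 7 (M(I, c) = 6 + 1 = 7)
w = -6 (w = 0 - 6 = -6)
p(F, V) = -42 (p(F, V) = -6*7 = -42)
y(l, g) = -151*g - 64*l
(y(-129, -163) - 12328) + p(80, H) = ((-151*(-163) - 64*(-129)) - 12328) - 42 = ((24613 + 8256) - 12328) - 42 = (32869 - 12328) - 42 = 20541 - 42 = 20499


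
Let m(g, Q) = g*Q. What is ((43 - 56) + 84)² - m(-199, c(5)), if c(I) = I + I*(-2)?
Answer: 4046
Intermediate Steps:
c(I) = -I (c(I) = I - 2*I = -I)
m(g, Q) = Q*g
((43 - 56) + 84)² - m(-199, c(5)) = ((43 - 56) + 84)² - (-1*5)*(-199) = (-13 + 84)² - (-5)*(-199) = 71² - 1*995 = 5041 - 995 = 4046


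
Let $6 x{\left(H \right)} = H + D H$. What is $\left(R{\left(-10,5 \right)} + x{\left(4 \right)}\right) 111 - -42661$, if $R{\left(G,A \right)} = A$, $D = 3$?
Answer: $43512$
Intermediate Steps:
$x{\left(H \right)} = \frac{2 H}{3}$ ($x{\left(H \right)} = \frac{H + 3 H}{6} = \frac{4 H}{6} = \frac{2 H}{3}$)
$\left(R{\left(-10,5 \right)} + x{\left(4 \right)}\right) 111 - -42661 = \left(5 + \frac{2}{3} \cdot 4\right) 111 - -42661 = \left(5 + \frac{8}{3}\right) 111 + 42661 = \frac{23}{3} \cdot 111 + 42661 = 851 + 42661 = 43512$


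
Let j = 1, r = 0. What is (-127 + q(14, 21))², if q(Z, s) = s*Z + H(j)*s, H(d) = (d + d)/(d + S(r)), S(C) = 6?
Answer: 29929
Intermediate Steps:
H(d) = 2*d/(6 + d) (H(d) = (d + d)/(d + 6) = (2*d)/(6 + d) = 2*d/(6 + d))
q(Z, s) = 2*s/7 + Z*s (q(Z, s) = s*Z + (2*1/(6 + 1))*s = Z*s + (2*1/7)*s = Z*s + (2*1*(⅐))*s = Z*s + 2*s/7 = 2*s/7 + Z*s)
(-127 + q(14, 21))² = (-127 + (⅐)*21*(2 + 7*14))² = (-127 + (⅐)*21*(2 + 98))² = (-127 + (⅐)*21*100)² = (-127 + 300)² = 173² = 29929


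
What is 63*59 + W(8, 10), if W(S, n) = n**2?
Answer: 3817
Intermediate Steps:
63*59 + W(8, 10) = 63*59 + 10**2 = 3717 + 100 = 3817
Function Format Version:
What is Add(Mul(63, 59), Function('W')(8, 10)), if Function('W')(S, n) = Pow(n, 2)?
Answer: 3817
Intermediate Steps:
Add(Mul(63, 59), Function('W')(8, 10)) = Add(Mul(63, 59), Pow(10, 2)) = Add(3717, 100) = 3817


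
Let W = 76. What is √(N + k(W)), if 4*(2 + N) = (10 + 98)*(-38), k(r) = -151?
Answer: 3*I*√131 ≈ 34.337*I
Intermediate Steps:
N = -1028 (N = -2 + ((10 + 98)*(-38))/4 = -2 + (108*(-38))/4 = -2 + (¼)*(-4104) = -2 - 1026 = -1028)
√(N + k(W)) = √(-1028 - 151) = √(-1179) = 3*I*√131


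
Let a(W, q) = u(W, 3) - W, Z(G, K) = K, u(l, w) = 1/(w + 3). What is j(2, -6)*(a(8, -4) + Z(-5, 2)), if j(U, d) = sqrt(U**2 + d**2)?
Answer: -35*sqrt(10)/3 ≈ -36.893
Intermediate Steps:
u(l, w) = 1/(3 + w)
a(W, q) = 1/6 - W (a(W, q) = 1/(3 + 3) - W = 1/6 - W)
j(2, -6)*(a(8, -4) + Z(-5, 2)) = sqrt(2**2 + (-6)**2)*((1/6 - 1*8) + 2) = sqrt(4 + 36)*((1/6 - 8) + 2) = sqrt(40)*(-47/6 + 2) = (2*sqrt(10))*(-35/6) = -35*sqrt(10)/3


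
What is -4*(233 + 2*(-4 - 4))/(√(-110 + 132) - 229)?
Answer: 198772/52419 + 868*√22/52419 ≈ 3.8697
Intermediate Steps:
-4*(233 + 2*(-4 - 4))/(√(-110 + 132) - 229) = -4*(233 + 2*(-8))/(√22 - 229) = -4*(233 - 16)/(-229 + √22) = -868/(-229 + √22)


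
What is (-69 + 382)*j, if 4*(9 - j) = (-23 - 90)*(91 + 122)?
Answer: 7544865/4 ≈ 1.8862e+6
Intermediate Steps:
j = 24105/4 (j = 9 - (-23 - 90)*(91 + 122)/4 = 9 - (-113)*213/4 = 9 - ¼*(-24069) = 9 + 24069/4 = 24105/4 ≈ 6026.3)
(-69 + 382)*j = (-69 + 382)*(24105/4) = 313*(24105/4) = 7544865/4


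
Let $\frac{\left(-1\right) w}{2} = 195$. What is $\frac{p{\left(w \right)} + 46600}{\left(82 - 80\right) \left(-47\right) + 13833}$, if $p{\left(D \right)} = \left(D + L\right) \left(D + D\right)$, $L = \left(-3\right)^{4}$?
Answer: $\frac{287620}{13739} \approx 20.935$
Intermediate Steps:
$L = 81$
$w = -390$ ($w = \left(-2\right) 195 = -390$)
$p{\left(D \right)} = 2 D \left(81 + D\right)$ ($p{\left(D \right)} = \left(D + 81\right) \left(D + D\right) = \left(81 + D\right) 2 D = 2 D \left(81 + D\right)$)
$\frac{p{\left(w \right)} + 46600}{\left(82 - 80\right) \left(-47\right) + 13833} = \frac{2 \left(-390\right) \left(81 - 390\right) + 46600}{\left(82 - 80\right) \left(-47\right) + 13833} = \frac{2 \left(-390\right) \left(-309\right) + 46600}{2 \left(-47\right) + 13833} = \frac{241020 + 46600}{-94 + 13833} = \frac{287620}{13739}$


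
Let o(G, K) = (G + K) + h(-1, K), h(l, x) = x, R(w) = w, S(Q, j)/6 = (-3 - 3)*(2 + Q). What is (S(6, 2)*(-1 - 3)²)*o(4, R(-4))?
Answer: 18432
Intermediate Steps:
S(Q, j) = -72 - 36*Q (S(Q, j) = 6*((-3 - 3)*(2 + Q)) = 6*(-6*(2 + Q)) = 6*(-12 - 6*Q) = -72 - 36*Q)
o(G, K) = G + 2*K (o(G, K) = (G + K) + K = G + 2*K)
(S(6, 2)*(-1 - 3)²)*o(4, R(-4)) = ((-72 - 36*6)*(-1 - 3)²)*(4 + 2*(-4)) = ((-72 - 216)*(-4)²)*(4 - 8) = -288*16*(-4) = -4608*(-4) = 18432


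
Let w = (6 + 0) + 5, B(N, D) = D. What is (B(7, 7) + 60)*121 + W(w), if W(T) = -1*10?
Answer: 8097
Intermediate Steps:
w = 11 (w = 6 + 5 = 11)
W(T) = -10
(B(7, 7) + 60)*121 + W(w) = (7 + 60)*121 - 10 = 67*121 - 10 = 8107 - 10 = 8097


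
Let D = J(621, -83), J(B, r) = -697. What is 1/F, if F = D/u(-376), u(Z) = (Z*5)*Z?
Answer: -706880/697 ≈ -1014.2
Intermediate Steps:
u(Z) = 5*Z**2 (u(Z) = (5*Z)*Z = 5*Z**2)
D = -697
F = -697/706880 (F = -697/(5*(-376)**2) = -697/(5*141376) = -697/706880 ≈ -0.00098602)
1/F = 1/(-697/706880) = -706880/697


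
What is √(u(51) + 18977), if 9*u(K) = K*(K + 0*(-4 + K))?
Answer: 13*√114 ≈ 138.80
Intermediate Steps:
u(K) = K²/9 (u(K) = (K*(K + 0*(-4 + K)))/9 = (K*(K + 0))/9 = (K*K)/9 = K²/9)
√(u(51) + 18977) = √((⅑)*51² + 18977) = √((⅑)*2601 + 18977) = √(289 + 18977) = √19266 = 13*√114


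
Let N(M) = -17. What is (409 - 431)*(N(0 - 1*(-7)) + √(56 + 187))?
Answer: 374 - 198*√3 ≈ 31.054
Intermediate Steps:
(409 - 431)*(N(0 - 1*(-7)) + √(56 + 187)) = (409 - 431)*(-17 + √(56 + 187)) = -22*(-17 + √243) = -22*(-17 + 9*√3) = 374 - 198*√3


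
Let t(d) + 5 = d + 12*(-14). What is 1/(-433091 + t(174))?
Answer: -1/433090 ≈ -2.3090e-6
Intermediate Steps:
t(d) = -173 + d (t(d) = -5 + (d + 12*(-14)) = -5 + (d - 168) = -5 + (-168 + d) = -173 + d)
1/(-433091 + t(174)) = 1/(-433091 + (-173 + 174)) = 1/(-433091 + 1) = 1/(-433090) = -1/433090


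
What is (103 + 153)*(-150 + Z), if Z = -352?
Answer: -128512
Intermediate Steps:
(103 + 153)*(-150 + Z) = (103 + 153)*(-150 - 352) = 256*(-502) = -128512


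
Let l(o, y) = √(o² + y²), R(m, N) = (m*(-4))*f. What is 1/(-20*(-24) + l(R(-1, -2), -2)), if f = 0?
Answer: 1/482 ≈ 0.0020747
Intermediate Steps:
R(m, N) = 0 (R(m, N) = (m*(-4))*0 = -4*m*0 = 0)
1/(-20*(-24) + l(R(-1, -2), -2)) = 1/(-20*(-24) + √(0² + (-2)²)) = 1/(480 + √(0 + 4)) = 1/(480 + √4) = 1/(480 + 2) = 1/482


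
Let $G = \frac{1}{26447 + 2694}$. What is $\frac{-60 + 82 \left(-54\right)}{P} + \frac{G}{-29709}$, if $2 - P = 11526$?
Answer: $\frac{971371462337}{2494225660689} \approx 0.38945$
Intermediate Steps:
$P = -11524$ ($P = 2 - 11526 = -11524$)
$G = \frac{1}{29141} \approx 3.4316 \cdot 10^{-5}$
$\frac{-60 + 82 \left(-54\right)}{P} + \frac{G}{-29709} = \frac{-60 + 82 \left(-54\right)}{-11524} + \frac{1}{29141 \left(-29709\right)} = \left(-60 - 4428\right) \left(- \frac{1}{11524}\right) + \frac{1}{29141} \left(- \frac{1}{29709}\right) = \left(-4488\right) \left(- \frac{1}{11524}\right) - \frac{1}{865749969} = \frac{1122}{2881} - \frac{1}{865749969} = \frac{971371462337}{2494225660689}$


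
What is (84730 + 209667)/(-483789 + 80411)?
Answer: -294397/403378 ≈ -0.72983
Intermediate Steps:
(84730 + 209667)/(-483789 + 80411) = 294397/(-403378) = 294397*(-1/403378) = -294397/403378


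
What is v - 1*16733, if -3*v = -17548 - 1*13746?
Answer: -18905/3 ≈ -6301.7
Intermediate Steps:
v = 31294/3 (v = -(-17548 - 1*13746)/3 = -(-17548 - 13746)/3 = -⅓*(-31294) = 31294/3 ≈ 10431.)
v - 1*16733 = 31294/3 - 1*16733 = 31294/3 - 16733 = -18905/3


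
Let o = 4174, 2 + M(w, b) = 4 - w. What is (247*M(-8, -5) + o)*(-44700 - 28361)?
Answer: -485417284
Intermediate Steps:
M(w, b) = 2 - w (M(w, b) = -2 + (4 - w) = 2 - w)
(247*M(-8, -5) + o)*(-44700 - 28361) = (247*(2 - 1*(-8)) + 4174)*(-44700 - 28361) = (247*(2 + 8) + 4174)*(-73061) = (247*10 + 4174)*(-73061) = (2470 + 4174)*(-73061) = 6644*(-73061) = -485417284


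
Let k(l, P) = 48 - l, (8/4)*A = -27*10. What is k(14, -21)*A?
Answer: -4590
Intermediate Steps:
A = -135 (A = (-27*10)/2 = (½)*(-270) = -135)
k(14, -21)*A = (48 - 1*14)*(-135) = (48 - 14)*(-135) = 34*(-135) = -4590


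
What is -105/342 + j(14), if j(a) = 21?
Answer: 2359/114 ≈ 20.693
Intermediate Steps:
-105/342 + j(14) = -105/342 + 21 = -105*1/342 + 21 = -35/114 + 21 = 2359/114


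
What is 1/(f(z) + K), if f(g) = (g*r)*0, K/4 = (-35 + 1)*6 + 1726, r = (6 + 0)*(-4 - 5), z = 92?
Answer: 1/6088 ≈ 0.00016426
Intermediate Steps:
r = -54 (r = 6*(-9) = -54)
K = 6088 (K = 4*((-35 + 1)*6 + 1726) = 4*(-34*6 + 1726) = 4*(-204 + 1726) = 4*1522 = 6088)
f(g) = 0 (f(g) = (g*(-54))*0 = -54*g*0 = 0)
1/(f(z) + K) = 1/(0 + 6088) = 1/6088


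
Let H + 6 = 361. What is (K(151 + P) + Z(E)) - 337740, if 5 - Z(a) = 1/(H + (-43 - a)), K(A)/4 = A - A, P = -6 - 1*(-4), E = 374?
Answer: -20939569/62 ≈ -3.3774e+5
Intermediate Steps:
P = -2 (P = -6 + 4 = -2)
H = 355 (H = -6 + 361 = 355)
K(A) = 0 (K(A) = 4*(A - A) = 4*0 = 0)
Z(a) = 5 - 1/(312 - a) (Z(a) = 5 - 1/(355 + (-43 - a)) = 5 - 1/(312 - a))
(K(151 + P) + Z(E)) - 337740 = (0 + (-1559 + 5*374)/(-312 + 374)) - 337740 = (0 + (-1559 + 1870)/62) - 337740 = (0 + (1/62)*311) - 337740 = (0 + 311/62) - 337740 = 311/62 - 337740 = -20939569/62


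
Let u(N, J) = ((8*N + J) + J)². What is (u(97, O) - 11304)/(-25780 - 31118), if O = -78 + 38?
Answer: -26284/3161 ≈ -8.3151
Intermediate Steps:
O = -40
u(N, J) = (2*J + 8*N)² (u(N, J) = ((J + 8*N) + J)² = (2*J + 8*N)²)
(u(97, O) - 11304)/(-25780 - 31118) = (4*(-40 + 4*97)² - 11304)/(-25780 - 31118) = (4*(-40 + 388)² - 11304)/(-56898) = (4*348² - 11304)*(-1/56898) = (4*121104 - 11304)*(-1/56898) = (484416 - 11304)*(-1/56898) = 473112*(-1/56898) = -26284/3161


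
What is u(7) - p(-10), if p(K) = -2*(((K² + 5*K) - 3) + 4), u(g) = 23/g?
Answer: 737/7 ≈ 105.29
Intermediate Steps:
p(K) = -2 - 10*K - 2*K² (p(K) = -2*((-3 + K² + 5*K) + 4) = -2*(1 + K² + 5*K) = -2 - 10*K - 2*K²)
u(7) - p(-10) = 23/7 - (-2 - 10*(-10) - 2*(-10)²) = 23*(⅐) - (-2 + 100 - 2*100) = 23/7 - (-2 + 100 - 200) = 23/7 - 1*(-102) = 23/7 + 102 = 737/7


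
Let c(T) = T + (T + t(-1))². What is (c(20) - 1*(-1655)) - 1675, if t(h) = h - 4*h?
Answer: 529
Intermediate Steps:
t(h) = -3*h
c(T) = T + (3 + T)² (c(T) = T + (T - 3*(-1))² = T + (T + 3)² = T + (3 + T)²)
(c(20) - 1*(-1655)) - 1675 = ((20 + (3 + 20)²) - 1*(-1655)) - 1675 = ((20 + 23²) + 1655) - 1675 = ((20 + 529) + 1655) - 1675 = (549 + 1655) - 1675 = 2204 - 1675 = 529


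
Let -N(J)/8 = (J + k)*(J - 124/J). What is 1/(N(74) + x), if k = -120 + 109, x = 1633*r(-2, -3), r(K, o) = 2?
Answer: -37/1227862 ≈ -3.0134e-5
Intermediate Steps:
x = 3266 (x = 1633*2 = 3266)
k = -11
N(J) = -8*(-11 + J)*(J - 124/J) (N(J) = -8*(J - 11)*(J - 124/J) = -8*(-11 + J)*(J - 124/J))
1/(N(74) + x) = 1/((992 - 10912/74 - 8*74² + 88*74) + 3266) = 1/((992 - 10912*1/74 - 8*5476 + 6512) + 3266) = 1/((992 - 5456/37 - 43808 + 6512) + 3266) = 1/(-1348704/37 + 3266) = 1/(-1227862/37) = -37/1227862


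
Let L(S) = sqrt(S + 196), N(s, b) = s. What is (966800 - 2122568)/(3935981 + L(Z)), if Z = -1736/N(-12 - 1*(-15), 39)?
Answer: -1949606095032/6639405614033 + 2311536*I*sqrt(861)/46475839298231 ≈ -0.29364 + 1.4594e-6*I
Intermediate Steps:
Z = -1736/3 (Z = -1736/(-12 - 1*(-15)) = -1736/(-12 + 15) = -1736/3 ≈ -578.67)
L(S) = sqrt(196 + S)
(966800 - 2122568)/(3935981 + L(Z)) = (966800 - 2122568)/(3935981 + sqrt(196 - 1736/3)) = -1155768/(3935981 + sqrt(-1148/3)) = -1155768/(3935981 + 2*I*sqrt(861)/3)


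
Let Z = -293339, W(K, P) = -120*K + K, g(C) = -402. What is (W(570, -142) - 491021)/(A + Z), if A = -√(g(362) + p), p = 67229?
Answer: 163932793489/86047702094 - 558851*√66827/86047702094 ≈ 1.9035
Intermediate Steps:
W(K, P) = -119*K
A = -√66827 (A = -√(-402 + 67229) = -√66827 ≈ -258.51)
(W(570, -142) - 491021)/(A + Z) = (-119*570 - 491021)/(-√66827 - 293339) = (-67830 - 491021)/(-293339 - √66827) = -558851/(-293339 - √66827)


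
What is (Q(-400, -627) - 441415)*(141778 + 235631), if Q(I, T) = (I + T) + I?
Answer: -167132556378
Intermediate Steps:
Q(I, T) = T + 2*I
(Q(-400, -627) - 441415)*(141778 + 235631) = ((-627 + 2*(-400)) - 441415)*(141778 + 235631) = ((-627 - 800) - 441415)*377409 = (-1427 - 441415)*377409 = -442842*377409 = -167132556378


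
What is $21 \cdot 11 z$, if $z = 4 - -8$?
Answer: $2772$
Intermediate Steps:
$z = 12$ ($z = 4 + 8 = 12$)
$21 \cdot 11 z = 21 \cdot 11 \cdot 12 = 231 \cdot 12 = 2772$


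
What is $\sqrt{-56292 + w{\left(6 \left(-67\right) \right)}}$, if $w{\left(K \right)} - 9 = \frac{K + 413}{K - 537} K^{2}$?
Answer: $\frac{i \sqrt{5699456751}}{313} \approx 241.2 i$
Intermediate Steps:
$w{\left(K \right)} = 9 + \frac{K^{2} \left(413 + K\right)}{-537 + K}$ ($w{\left(K \right)} = 9 + \frac{K + 413}{K - 537} K^{2} = 9 + \frac{413 + K}{-537 + K} K^{2} = 9 + \frac{K^{2} \left(413 + K\right)}{-537 + K}$)
$\sqrt{-56292 + w{\left(6 \left(-67\right) \right)}} = \sqrt{-56292 + \frac{-4833 + \left(6 \left(-67\right)\right)^{3} + 9 \cdot 6 \left(-67\right) + 413 \left(6 \left(-67\right)\right)^{2}}{-537 + 6 \left(-67\right)}} = \sqrt{-56292 + \frac{-4833 + \left(-402\right)^{3} + 9 \left(-402\right) + 413 \left(-402\right)^{2}}{-537 - 402}} = \sqrt{-56292 + \frac{-4833 - 64964808 - 3618 + 413 \cdot 161604}{-939}} = \sqrt{-56292 - \frac{-4833 - 64964808 - 3618 + 66742452}{939}} = \sqrt{-56292 - \frac{589731}{313}} = \sqrt{- \frac{18209127}{313}} = \frac{i \sqrt{5699456751}}{313}$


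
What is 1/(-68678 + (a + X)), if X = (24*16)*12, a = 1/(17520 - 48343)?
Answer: -30823/1974829611 ≈ -1.5608e-5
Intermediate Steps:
a = -1/30823 (a = 1/(-30823) = -1/30823 ≈ -3.2443e-5)
X = 4608 (X = 384*12 = 4608)
1/(-68678 + (a + X)) = 1/(-68678 + (-1/30823 + 4608)) = 1/(-68678 + 142032383/30823) = 1/(-1974829611/30823) = -30823/1974829611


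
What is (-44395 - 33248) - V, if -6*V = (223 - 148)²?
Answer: -153411/2 ≈ -76706.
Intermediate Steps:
V = -1875/2 (V = -(223 - 148)²/6 = -⅙*75² = -⅙*5625 = -1875/2 ≈ -937.50)
(-44395 - 33248) - V = (-44395 - 33248) - 1*(-1875/2) = -77643 + 1875/2 = -153411/2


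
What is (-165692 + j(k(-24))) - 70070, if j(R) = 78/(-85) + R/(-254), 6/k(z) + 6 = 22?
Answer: -40720971391/172720 ≈ -2.3576e+5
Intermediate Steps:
k(z) = 3/8 (k(z) = 6/(-6 + 22) = 6/16 = 6*(1/16) = 3/8)
j(R) = -78/85 - R/254 (j(R) = 78*(-1/85) + R*(-1/254) = -78/85 - R/254)
(-165692 + j(k(-24))) - 70070 = (-165692 + (-78/85 - 1/254*3/8)) - 70070 = (-165692 + (-78/85 - 3/2032)) - 70070 = (-165692 - 158751/172720) - 70070 = -28618480991/172720 - 70070 = -40720971391/172720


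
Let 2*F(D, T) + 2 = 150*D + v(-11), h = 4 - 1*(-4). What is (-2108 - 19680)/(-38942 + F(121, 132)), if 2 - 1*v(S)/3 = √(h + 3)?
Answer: 78872560/108111297 - 43576*√11/1189224267 ≈ 0.72943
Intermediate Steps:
h = 8 (h = 4 + 4 = 8)
v(S) = 6 - 3*√11 (v(S) = 6 - 3*√(8 + 3) = 6 - 3*√11)
F(D, T) = 2 + 75*D - 3*√11/2 (F(D, T) = -1 + (150*D + (6 - 3*√11))/2 = -1 + (6 - 3*√11 + 150*D)/2 = -1 + (3 + 75*D - 3*√11/2) = 2 + 75*D - 3*√11/2)
(-2108 - 19680)/(-38942 + F(121, 132)) = (-2108 - 19680)/(-38942 + (2 + 75*121 - 3*√11/2)) = -21788/(-38942 + (2 + 9075 - 3*√11/2)) = -21788/(-38942 + (9077 - 3*√11/2)) = -21788/(-29865 - 3*√11/2)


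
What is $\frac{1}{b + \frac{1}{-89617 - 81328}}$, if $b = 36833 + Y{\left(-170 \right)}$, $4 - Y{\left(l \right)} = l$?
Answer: $\frac{170945}{6326161614} \approx 2.7022 \cdot 10^{-5}$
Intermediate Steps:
$Y{\left(l \right)} = 4 - l$
$b = 37007$ ($b = 36833 + \left(4 - -170\right) = 36833 + \left(4 + 170\right) = 36833 + 174 = 37007$)
$\frac{1}{b + \frac{1}{-89617 - 81328}} = \frac{1}{37007 + \frac{1}{-89617 - 81328}} = \frac{1}{37007 + \frac{1}{-170945}} = \frac{1}{37007 - \frac{1}{170945}} = \frac{1}{\frac{6326161614}{170945}} = \frac{170945}{6326161614}$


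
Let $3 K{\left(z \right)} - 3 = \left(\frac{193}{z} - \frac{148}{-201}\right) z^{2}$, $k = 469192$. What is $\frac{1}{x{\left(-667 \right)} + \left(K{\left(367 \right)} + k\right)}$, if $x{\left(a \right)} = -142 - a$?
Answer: $\frac{603}{317410957} \approx 1.8997 \cdot 10^{-6}$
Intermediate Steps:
$K{\left(z \right)} = 1 + \frac{z^{2} \left(\frac{148}{201} + \frac{193}{z}\right)}{3}$ ($K{\left(z \right)} = 1 + \frac{\left(\frac{193}{z} - \frac{148}{-201}\right) z^{2}}{3} = 1 + \frac{\left(\frac{193}{z} - - \frac{148}{201}\right) z^{2}}{3} = 1 + \frac{\left(\frac{193}{z} + \frac{148}{201}\right) z^{2}}{3} = 1 + \frac{\left(\frac{148}{201} + \frac{193}{z}\right) z^{2}}{3} = 1 + \frac{z^{2} \left(\frac{148}{201} + \frac{193}{z}\right)}{3}$)
$\frac{1}{x{\left(-667 \right)} + \left(K{\left(367 \right)} + k\right)} = \frac{1}{\left(-142 - -667\right) + \left(\left(1 + \frac{148 \cdot 367^{2}}{603} + \frac{193}{3} \cdot 367\right) + 469192\right)} = \frac{1}{\left(-142 + 667\right) + \left(\left(1 + \frac{148}{603} \cdot 134689 + \frac{70831}{3}\right) + 469192\right)} = \frac{1}{525 + \left(\left(1 + \frac{19933972}{603} + \frac{70831}{3}\right) + 469192\right)} = \frac{1}{525 + \left(\frac{34171606}{603} + 469192\right)} = \frac{1}{525 + \frac{317094382}{603}} = \frac{1}{\frac{317410957}{603}} = \frac{603}{317410957}$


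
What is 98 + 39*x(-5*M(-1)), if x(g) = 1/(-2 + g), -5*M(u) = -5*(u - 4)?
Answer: 2293/23 ≈ 99.696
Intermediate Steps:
M(u) = -4 + u (M(u) = -(-1)*(u - 4) = -(-1)*(-4 + u) = -(20 - 5*u)/5 = -4 + u)
98 + 39*x(-5*M(-1)) = 98 + 39/(-2 - 5*(-4 - 1)) = 98 + 39/(-2 - 5*(-5)) = 98 + 39/(-2 + 25) = 98 + 39/23 = 2293/23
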